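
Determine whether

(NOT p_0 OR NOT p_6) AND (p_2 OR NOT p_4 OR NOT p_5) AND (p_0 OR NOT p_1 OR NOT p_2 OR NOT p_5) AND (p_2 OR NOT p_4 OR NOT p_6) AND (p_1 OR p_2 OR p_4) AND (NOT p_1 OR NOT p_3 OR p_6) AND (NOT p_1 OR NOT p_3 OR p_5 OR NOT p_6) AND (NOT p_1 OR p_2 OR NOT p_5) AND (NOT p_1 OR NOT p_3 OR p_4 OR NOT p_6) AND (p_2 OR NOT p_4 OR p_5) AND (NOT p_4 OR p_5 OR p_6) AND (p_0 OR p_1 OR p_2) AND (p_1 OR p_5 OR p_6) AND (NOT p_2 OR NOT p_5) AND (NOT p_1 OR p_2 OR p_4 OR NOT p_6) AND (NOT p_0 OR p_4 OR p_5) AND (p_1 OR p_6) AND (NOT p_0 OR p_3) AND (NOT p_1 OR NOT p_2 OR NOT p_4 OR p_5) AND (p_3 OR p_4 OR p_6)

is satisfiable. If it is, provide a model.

Try p_0 = True:
  (NOT p_0 OR NOT p_6) forces p_6 = False.
  (p_1 OR p_6) forces p_1 = True.
  (NOT p_1 OR NOT p_3 OR p_6) forces p_3 = False.
  clause (NOT p_0 OR p_3) is falsified — backtrack.
So p_0 = False.
Set p_1 = False.
  then (p_0 OR p_1 OR p_2) forces p_2 = True.
  then (NOT p_2 OR NOT p_5) forces p_5 = False.
  then (p_1 OR p_6) forces p_6 = True.
Set p_3 = False.
Set p_4 = False.
All clauses satisfied.

p_0=F, p_1=F, p_2=T, p_3=F, p_4=F, p_5=F, p_6=T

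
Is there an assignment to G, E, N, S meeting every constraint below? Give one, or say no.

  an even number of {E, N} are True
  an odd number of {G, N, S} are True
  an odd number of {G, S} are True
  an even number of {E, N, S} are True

G: True, E: False, N: False, S: False

{E, N}: 0 true → even ✓
{G, N, S}: 1 true → odd ✓
{G, S}: 1 true → odd ✓
{E, N, S}: 0 true → even ✓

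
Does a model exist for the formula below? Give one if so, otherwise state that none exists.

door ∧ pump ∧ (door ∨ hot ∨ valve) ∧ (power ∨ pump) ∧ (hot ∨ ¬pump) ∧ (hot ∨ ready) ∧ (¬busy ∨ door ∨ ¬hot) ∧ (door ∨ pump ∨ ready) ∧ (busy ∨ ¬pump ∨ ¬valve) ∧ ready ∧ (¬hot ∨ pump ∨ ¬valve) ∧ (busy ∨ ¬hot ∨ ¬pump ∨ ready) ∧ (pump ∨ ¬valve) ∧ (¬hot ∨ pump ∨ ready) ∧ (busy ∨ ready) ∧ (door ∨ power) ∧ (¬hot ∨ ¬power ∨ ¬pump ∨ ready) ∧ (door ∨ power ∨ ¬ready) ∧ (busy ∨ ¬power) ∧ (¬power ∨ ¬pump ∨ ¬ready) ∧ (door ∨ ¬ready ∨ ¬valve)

valve=T; ready=T; door=T; power=F; busy=T; pump=T; hot=T

Unit clause (door) forces door = True.
Unit clause (pump) forces pump = True.
In (hot ∨ ¬pump) only hot is left, so hot = True.
Unit clause (ready) forces ready = True.
In (¬power ∨ ¬pump ∨ ¬ready) only ¬power is left, so power = False.
Set valve = True.
  then (busy ∨ ¬pump ∨ ¬valve) forces busy = True.
All clauses satisfied.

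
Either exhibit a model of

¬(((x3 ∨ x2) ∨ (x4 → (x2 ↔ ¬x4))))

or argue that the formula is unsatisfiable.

No satisfying assignment exists.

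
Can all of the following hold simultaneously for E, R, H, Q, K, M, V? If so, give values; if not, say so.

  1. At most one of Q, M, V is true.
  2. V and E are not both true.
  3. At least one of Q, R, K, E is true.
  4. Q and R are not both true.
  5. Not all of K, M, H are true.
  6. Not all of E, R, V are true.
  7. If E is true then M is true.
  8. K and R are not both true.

E: False; R: False; H: True; Q: False; K: True; M: False; V: True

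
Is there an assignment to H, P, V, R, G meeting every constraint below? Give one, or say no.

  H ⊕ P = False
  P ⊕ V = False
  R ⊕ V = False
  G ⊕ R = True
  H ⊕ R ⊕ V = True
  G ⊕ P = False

Adding constraints 2, 3, 4, 6 mod 2: every variable appears an even number of times on the left, so the left side is 0.
But the right sides sum to 1 (mod 2). 0 ≠ 1 — the system is inconsistent.

UNSATISFIABLE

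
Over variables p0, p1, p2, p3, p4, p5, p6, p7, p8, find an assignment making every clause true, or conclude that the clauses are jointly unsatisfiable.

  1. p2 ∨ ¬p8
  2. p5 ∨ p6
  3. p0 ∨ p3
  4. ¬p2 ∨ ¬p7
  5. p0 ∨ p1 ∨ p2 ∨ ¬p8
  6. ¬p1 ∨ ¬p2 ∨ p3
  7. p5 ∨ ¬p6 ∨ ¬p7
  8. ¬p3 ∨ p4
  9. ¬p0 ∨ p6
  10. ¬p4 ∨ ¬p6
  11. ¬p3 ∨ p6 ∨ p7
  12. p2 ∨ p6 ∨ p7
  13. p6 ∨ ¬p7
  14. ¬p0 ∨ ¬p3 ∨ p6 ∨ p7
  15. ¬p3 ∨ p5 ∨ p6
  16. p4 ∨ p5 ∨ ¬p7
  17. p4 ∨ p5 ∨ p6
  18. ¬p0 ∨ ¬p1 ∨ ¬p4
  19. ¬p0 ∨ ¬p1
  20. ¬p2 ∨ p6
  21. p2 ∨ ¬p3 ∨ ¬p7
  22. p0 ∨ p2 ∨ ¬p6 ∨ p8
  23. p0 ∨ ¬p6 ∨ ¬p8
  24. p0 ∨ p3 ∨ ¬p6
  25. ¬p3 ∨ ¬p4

Set p0 = True.
  then (¬p0 ∨ p6) forces p6 = True.
  then (¬p4 ∨ ¬p6) forces p4 = False.
  then (¬p0 ∨ ¬p1) forces p1 = False.
  then (¬p3 ∨ p4) forces p3 = False.
Set p2 = False.
  then (p2 ∨ ¬p8) forces p8 = False.
Set p5 = True.
Set p7 = True.
All clauses satisfied.

p0: True; p1: False; p2: False; p3: False; p4: False; p5: True; p6: True; p7: True; p8: False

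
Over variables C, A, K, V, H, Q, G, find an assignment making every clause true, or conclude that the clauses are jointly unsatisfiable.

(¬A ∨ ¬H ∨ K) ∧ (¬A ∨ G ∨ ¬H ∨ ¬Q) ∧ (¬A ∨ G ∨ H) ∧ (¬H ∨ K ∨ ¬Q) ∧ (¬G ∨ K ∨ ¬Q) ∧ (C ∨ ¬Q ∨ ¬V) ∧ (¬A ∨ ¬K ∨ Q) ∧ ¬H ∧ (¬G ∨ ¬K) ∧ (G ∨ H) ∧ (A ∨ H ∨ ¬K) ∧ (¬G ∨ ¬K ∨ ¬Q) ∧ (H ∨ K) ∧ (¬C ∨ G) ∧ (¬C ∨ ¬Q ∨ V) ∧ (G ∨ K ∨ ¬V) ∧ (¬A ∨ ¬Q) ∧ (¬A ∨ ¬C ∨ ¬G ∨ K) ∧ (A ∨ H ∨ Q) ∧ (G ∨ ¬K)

Case H = True:
  Clause (¬H) is falsified — contradiction.
Case H = False:
  (G ∨ H) forces G = True.
  (¬G ∨ ¬K) forces K = False.
  Clause (H ∨ K) is falsified — contradiction.
Both cases fail, so the formula is unsatisfiable.

Unsatisfiable — no assignment works.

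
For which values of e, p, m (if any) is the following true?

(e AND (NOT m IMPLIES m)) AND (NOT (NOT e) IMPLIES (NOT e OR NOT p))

e = True, p = False, m = True

  e AND (NOT m IMPLIES m) = True
    NOT m IMPLIES m = True
      NOT m = False
  NOT (NOT e) IMPLIES (NOT e OR NOT p) = True
    NOT (NOT e) = True
      NOT e = False
    NOT e OR NOT p = True
      NOT e = False
      NOT p = True
Both conjuncts True, so the formula holds.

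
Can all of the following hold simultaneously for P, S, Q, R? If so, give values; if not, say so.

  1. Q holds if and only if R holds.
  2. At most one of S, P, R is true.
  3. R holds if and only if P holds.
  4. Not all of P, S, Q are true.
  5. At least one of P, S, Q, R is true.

P = False, S = True, Q = False, R = False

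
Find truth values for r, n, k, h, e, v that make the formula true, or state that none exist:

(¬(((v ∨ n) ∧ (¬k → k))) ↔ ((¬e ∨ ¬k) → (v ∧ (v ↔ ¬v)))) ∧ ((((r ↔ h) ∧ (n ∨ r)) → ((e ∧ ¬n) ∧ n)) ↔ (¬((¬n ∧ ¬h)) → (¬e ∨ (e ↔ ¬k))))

r = False, n = True, k = True, h = True, e = False, v = False

  ¬(((v ∨ n) ∧ (¬k → k))) ↔ ((¬e ∨ ¬k) → (v ∧ (v ↔ ¬v))) = True
    ¬(((v ∨ n) ∧ (¬k → k))) = False
      (v ∨ n) ∧ (¬k → k) = True
        v ∨ n = True
        ¬k → k = True
          ¬k = False
    (¬e ∨ ¬k) → (v ∧ (v ↔ ¬v)) = False
      ¬e ∨ ¬k = True
        ¬e = True
        ¬k = False
      v ∧ (v ↔ ¬v) = False
        v ↔ ¬v = False
          ¬v = True
  (((r ↔ h) ∧ (n ∨ r)) → ((e ∧ ¬n) ∧ n)) ↔ (¬((¬n ∧ ¬h)) → (¬e ∨ (e ↔ ¬k))) = True
    ((r ↔ h) ∧ (n ∨ r)) → ((e ∧ ¬n) ∧ n) = True
      (r ↔ h) ∧ (n ∨ r) = False
        r ↔ h = False
        n ∨ r = True
      (e ∧ ¬n) ∧ n = False
        e ∧ ¬n = False
          ¬n = False
    ¬((¬n ∧ ¬h)) → (¬e ∨ (e ↔ ¬k)) = True
      ¬((¬n ∧ ¬h)) = True
        ¬n ∧ ¬h = False
          ¬n = False
          ¬h = False
      ¬e ∨ (e ↔ ¬k) = True
        ¬e = True
        e ↔ ¬k = True
          ¬k = False
Both conjuncts True, so the formula holds.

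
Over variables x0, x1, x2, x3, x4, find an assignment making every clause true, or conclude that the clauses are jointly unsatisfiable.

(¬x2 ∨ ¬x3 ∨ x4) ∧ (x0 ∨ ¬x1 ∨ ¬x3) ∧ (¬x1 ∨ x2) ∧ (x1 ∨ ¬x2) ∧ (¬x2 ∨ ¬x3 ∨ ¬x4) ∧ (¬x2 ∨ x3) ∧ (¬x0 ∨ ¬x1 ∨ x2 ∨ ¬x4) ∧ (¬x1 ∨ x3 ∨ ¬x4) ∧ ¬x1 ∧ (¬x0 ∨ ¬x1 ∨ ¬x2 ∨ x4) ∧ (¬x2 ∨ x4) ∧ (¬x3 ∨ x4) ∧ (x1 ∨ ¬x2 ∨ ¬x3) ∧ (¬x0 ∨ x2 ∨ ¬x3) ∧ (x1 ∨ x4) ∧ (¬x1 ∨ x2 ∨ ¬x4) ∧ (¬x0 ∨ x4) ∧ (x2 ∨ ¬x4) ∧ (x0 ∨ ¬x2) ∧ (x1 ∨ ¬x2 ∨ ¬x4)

Unsatisfiable — no assignment works.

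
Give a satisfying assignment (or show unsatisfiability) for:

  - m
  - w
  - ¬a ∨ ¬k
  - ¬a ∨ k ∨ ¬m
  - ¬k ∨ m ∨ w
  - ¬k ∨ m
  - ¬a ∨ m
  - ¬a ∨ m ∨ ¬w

Unit clause (m) forces m = True.
Unit clause (w) forces w = True.
Set k = False.
  then (¬a ∨ k ∨ ¬m) forces a = False.
All clauses satisfied.

w = True, m = True, k = False, a = False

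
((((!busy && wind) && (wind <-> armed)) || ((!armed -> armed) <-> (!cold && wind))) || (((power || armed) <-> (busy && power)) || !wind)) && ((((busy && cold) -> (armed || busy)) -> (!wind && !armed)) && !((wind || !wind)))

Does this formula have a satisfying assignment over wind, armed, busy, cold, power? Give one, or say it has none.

No satisfying assignment exists.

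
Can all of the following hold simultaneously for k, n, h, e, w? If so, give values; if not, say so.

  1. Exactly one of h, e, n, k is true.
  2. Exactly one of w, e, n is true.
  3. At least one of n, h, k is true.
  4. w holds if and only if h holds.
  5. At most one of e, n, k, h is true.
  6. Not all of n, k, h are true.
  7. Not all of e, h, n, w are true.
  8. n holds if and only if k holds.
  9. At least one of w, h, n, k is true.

k = False, n = False, h = True, e = False, w = True

  (1) {h, e, n, k}: 1 true — exactly one ✓
  (2) {w, e, n}: 1 true — exactly one ✓
  (3) {n, h, k}: 1 true — at least one ✓
  (4) w=T, h=T — same ✓
  (5) {e, n, k, h}: 1 true — at most one ✓
  (6) {n, k, h}: 1/3 true — not all ✓
  (7) {e, h, n, w}: 2/4 true — not all ✓
  (8) n=F, k=F — same ✓
  (9) {w, h, n, k}: 2 true — at least one ✓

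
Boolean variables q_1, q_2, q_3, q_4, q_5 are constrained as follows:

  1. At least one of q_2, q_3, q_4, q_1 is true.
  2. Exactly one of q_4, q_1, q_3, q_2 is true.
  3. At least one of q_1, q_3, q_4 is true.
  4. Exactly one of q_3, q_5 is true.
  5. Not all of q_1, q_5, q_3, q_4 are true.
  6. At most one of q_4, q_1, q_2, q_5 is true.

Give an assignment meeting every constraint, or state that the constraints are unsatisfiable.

q_1 = False, q_2 = False, q_3 = True, q_4 = False, q_5 = False

  (1) {q_2, q_3, q_4, q_1}: 1 true — at least one ✓
  (2) {q_4, q_1, q_3, q_2}: 1 true — exactly one ✓
  (3) {q_1, q_3, q_4}: 1 true — at least one ✓
  (4) {q_3, q_5}: 1 true — exactly one ✓
  (5) {q_1, q_5, q_3, q_4}: 1/4 true — not all ✓
  (6) {q_4, q_1, q_2, q_5}: 0 true — at most one ✓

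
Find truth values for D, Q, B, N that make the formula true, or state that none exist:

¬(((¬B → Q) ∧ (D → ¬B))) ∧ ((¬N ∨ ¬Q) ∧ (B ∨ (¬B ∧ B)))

D: True, Q: False, B: True, N: False

  ¬(((¬B → Q) ∧ (D → ¬B))) = True
    (¬B → Q) ∧ (D → ¬B) = False
      ¬B → Q = True
        ¬B = False
      D → ¬B = False
        ¬B = False
  (¬N ∨ ¬Q) ∧ (B ∨ (¬B ∧ B)) = True
    ¬N ∨ ¬Q = True
      ¬N = True
      ¬Q = True
    B ∨ (¬B ∧ B) = True
      ¬B ∧ B = False
        ¬B = False
Both conjuncts True, so the formula holds.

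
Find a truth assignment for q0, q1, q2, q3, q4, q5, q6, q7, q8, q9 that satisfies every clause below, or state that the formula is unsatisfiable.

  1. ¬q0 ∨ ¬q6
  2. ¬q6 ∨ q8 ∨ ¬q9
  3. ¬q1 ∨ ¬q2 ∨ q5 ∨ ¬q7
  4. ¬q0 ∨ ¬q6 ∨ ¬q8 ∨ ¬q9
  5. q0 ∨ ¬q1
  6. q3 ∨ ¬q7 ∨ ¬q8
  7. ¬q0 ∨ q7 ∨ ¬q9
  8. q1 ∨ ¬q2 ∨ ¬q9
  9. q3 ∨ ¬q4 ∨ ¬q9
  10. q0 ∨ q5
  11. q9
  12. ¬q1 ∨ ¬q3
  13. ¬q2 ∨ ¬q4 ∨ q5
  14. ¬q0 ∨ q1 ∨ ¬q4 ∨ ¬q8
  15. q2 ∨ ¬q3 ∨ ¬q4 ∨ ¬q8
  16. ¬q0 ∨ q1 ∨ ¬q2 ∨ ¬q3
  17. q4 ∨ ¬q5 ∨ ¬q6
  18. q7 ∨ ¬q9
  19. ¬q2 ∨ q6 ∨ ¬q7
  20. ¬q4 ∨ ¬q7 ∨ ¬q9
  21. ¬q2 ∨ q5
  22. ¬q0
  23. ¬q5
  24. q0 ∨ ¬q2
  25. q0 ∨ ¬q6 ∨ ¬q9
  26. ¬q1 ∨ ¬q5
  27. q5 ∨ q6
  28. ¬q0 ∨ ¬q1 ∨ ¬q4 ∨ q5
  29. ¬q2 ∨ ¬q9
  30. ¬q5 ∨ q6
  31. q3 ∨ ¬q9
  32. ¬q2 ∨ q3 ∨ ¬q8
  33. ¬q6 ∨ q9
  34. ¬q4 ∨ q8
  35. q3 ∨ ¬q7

Case q5 = True:
  Clause (¬q5) is falsified — contradiction.
Case q5 = False:
  (q0 ∨ q5) forces q0 = True.
  Clause (¬q0) is falsified — contradiction.
Both cases fail, so the formula is unsatisfiable.

The formula is unsatisfiable.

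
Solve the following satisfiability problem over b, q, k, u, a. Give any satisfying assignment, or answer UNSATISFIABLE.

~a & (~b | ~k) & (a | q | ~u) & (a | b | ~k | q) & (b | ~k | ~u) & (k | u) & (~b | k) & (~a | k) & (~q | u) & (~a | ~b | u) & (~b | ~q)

b = False, q = True, k = False, u = True, a = False

Unit clause (~a) forces a = False.
Try b = True:
  (~b | ~k) forces k = False.
  clause (~b | k) is falsified — backtrack.
So b = False.
Set q = True.
  then (~q | u) forces u = True.
  then (b | ~k | ~u) forces k = False.
All clauses satisfied.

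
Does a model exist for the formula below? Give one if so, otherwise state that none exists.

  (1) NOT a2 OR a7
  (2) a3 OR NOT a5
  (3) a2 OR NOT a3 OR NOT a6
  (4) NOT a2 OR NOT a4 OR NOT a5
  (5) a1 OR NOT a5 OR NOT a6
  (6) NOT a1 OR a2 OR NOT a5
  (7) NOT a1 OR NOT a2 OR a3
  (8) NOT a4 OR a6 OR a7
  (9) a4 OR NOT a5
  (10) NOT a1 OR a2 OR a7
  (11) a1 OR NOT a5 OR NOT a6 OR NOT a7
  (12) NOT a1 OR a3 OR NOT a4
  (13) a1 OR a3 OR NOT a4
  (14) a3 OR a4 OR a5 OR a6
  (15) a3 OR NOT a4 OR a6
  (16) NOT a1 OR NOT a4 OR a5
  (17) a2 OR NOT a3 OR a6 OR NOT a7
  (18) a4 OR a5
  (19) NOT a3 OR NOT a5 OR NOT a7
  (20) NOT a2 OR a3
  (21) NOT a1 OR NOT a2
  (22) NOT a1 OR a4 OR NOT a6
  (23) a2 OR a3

Set a1 = False.
Set a2 = True.
  then (NOT a2 OR a7) forces a7 = True.
  then (NOT a2 OR a3) forces a3 = True.
  then (NOT a3 OR NOT a5 OR NOT a7) forces a5 = False.
  then (a4 OR a5) forces a4 = True.
Set a6 = True.
All clauses satisfied.

a1=F; a2=T; a3=T; a4=T; a5=F; a6=T; a7=T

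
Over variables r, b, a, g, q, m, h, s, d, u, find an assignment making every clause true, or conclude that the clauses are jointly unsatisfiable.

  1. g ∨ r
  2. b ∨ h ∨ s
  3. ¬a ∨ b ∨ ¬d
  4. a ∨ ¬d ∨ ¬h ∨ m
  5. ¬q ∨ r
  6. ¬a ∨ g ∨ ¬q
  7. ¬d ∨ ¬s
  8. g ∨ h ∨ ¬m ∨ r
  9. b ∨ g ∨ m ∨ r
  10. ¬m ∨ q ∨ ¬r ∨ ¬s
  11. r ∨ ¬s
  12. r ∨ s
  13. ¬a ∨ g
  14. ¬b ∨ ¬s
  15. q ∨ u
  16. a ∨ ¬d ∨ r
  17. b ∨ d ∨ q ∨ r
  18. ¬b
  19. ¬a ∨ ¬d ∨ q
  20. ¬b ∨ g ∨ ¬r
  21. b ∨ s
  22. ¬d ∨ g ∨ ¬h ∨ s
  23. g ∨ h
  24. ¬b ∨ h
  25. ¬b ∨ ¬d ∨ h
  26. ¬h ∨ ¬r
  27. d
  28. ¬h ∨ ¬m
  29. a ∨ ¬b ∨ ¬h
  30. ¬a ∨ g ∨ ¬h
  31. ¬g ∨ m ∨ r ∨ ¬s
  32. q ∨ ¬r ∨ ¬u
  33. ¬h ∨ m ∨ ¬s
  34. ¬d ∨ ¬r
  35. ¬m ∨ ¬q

Case b = True:
  Clause (¬b) is falsified — contradiction.
Case b = False:
  (b ∨ s) forces s = True.
  (¬d ∨ ¬s) forces d = False.
  Clause (d) is falsified — contradiction.
Both cases fail, so the formula is unsatisfiable.

The formula is unsatisfiable.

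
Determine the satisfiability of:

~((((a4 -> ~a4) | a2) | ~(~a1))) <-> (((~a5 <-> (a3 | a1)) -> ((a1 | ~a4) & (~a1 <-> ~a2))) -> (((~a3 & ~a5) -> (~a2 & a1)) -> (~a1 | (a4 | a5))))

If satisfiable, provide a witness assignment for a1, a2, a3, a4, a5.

a1=T, a2=T, a3=T, a4=F, a5=F

  ~((((a4 -> ~a4) | a2) | ~(~a1))) <-> (((~a5 <-> (a3 | a1)) -> ((a1 | ~a4) & (~a1 <-> ~a2))) -> (((~a3 & ~a5) -> (~a2 & a1)) -> (~a1 | (a4 | a5)))) = True
    ~((((a4 -> ~a4) | a2) | ~(~a1))) = False
      ((a4 -> ~a4) | a2) | ~(~a1) = True
        (a4 -> ~a4) | a2 = True
          a4 -> ~a4 = True
            ~a4 = True
        ~(~a1) = True
          ~a1 = False
    ((~a5 <-> (a3 | a1)) -> ((a1 | ~a4) & (~a1 <-> ~a2))) -> (((~a3 & ~a5) -> (~a2 & a1)) -> (~a1 | (a4 | a5))) = False
      (~a5 <-> (a3 | a1)) -> ((a1 | ~a4) & (~a1 <-> ~a2)) = True
        ~a5 <-> (a3 | a1) = True
          ~a5 = True
          a3 | a1 = True
        (a1 | ~a4) & (~a1 <-> ~a2) = True
          a1 | ~a4 = True
            ~a4 = True
          ~a1 <-> ~a2 = True
            ~a1 = False
            ~a2 = False
      ((~a3 & ~a5) -> (~a2 & a1)) -> (~a1 | (a4 | a5)) = False
        (~a3 & ~a5) -> (~a2 & a1) = True
          ~a3 & ~a5 = False
            ~a3 = False
            ~a5 = True
          ~a2 & a1 = False
            ~a2 = False
        ~a1 | (a4 | a5) = False
          ~a1 = False
          a4 | a5 = False
The formula evaluates to True.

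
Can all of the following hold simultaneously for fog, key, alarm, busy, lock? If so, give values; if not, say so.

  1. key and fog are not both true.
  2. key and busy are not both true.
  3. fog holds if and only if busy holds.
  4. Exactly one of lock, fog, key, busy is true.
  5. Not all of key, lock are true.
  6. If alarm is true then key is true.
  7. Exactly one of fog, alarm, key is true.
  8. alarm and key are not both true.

fog: False, key: True, alarm: False, busy: False, lock: False

  (1) key=T, fog=F — not both ✓
  (2) key=T, busy=F — not both ✓
  (3) fog=F, busy=F — same ✓
  (4) {lock, fog, key, busy}: 1 true — exactly one ✓
  (5) {key, lock}: 1/2 true — not all ✓
  (6) alarm=F ⇒ key: vacuous ✓
  (7) {fog, alarm, key}: 1 true — exactly one ✓
  (8) alarm=F, key=T — not both ✓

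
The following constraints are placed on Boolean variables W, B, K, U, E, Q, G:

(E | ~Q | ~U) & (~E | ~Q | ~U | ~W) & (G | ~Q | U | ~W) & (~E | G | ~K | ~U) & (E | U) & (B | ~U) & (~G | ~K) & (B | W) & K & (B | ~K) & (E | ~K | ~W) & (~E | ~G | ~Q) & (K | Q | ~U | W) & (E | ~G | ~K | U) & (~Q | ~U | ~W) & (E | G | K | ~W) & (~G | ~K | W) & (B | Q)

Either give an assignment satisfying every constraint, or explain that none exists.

W=F, B=T, K=T, U=F, E=T, Q=F, G=F

Unit clause (K) forces K = True.
In (B | ~K) only B is left, so B = True.
In (~G | ~K) only ~G is left, so G = False.
Set W = False.
Set U = False.
  then (E | U) forces E = True.
Set Q = False.
All clauses satisfied.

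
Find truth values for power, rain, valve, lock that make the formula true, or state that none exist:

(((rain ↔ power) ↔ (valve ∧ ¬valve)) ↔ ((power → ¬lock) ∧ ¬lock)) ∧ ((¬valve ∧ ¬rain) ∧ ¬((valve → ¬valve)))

No satisfying assignment exists.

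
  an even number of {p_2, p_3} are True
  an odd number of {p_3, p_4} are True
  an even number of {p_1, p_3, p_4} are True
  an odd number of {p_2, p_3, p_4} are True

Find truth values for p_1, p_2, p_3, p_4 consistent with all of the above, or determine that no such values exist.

p_1 = True, p_2 = False, p_3 = False, p_4 = True

{p_2, p_3}: 0 true → even ✓
{p_3, p_4}: 1 true → odd ✓
{p_1, p_3, p_4}: 2 true → even ✓
{p_2, p_3, p_4}: 1 true → odd ✓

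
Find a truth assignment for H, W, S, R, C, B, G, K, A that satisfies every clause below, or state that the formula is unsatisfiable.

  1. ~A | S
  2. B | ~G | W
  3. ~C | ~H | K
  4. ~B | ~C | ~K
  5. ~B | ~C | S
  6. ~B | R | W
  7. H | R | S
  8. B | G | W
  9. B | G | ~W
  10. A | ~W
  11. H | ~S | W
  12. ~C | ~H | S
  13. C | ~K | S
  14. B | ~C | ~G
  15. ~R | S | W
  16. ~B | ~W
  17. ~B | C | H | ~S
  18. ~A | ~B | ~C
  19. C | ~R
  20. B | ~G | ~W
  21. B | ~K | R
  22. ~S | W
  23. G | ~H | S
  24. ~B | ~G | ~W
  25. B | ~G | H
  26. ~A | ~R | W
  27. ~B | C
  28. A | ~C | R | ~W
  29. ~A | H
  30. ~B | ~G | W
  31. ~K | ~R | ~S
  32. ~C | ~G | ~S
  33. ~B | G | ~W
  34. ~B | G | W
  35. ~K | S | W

Unsatisfiable

Case W = True:
  (A | ~W) forces A = True.
  (~A | S) forces S = True.
  (~B | ~W) forces B = False.
  (B | G | ~W) forces G = True.
  Clause (B | ~G | ~W) is falsified — contradiction.
Case W = False:
  (~S | W) forces S = False.
  (~A | S) forces A = False.
  (~R | S | W) forces R = False.
  (~B | R | W) forces B = False.
  (B | ~G | W) forces G = False.
  Clause (B | G | W) is falsified — contradiction.
Both cases fail, so the formula is unsatisfiable.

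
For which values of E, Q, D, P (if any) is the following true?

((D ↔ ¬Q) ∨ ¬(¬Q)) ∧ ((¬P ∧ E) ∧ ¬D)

E = True; Q = True; D = False; P = False

  (D ↔ ¬Q) ∨ ¬(¬Q) = True
    D ↔ ¬Q = True
      ¬Q = False
    ¬(¬Q) = True
      ¬Q = False
  (¬P ∧ E) ∧ ¬D = True
    ¬P ∧ E = True
      ¬P = True
    ¬D = True
Both conjuncts True, so the formula holds.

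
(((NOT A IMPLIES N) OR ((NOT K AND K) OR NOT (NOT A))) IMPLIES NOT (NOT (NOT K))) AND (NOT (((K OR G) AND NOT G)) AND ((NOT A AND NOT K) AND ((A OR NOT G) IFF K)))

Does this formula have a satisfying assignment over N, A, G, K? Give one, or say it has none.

N: True, A: False, G: True, K: False

  ((NOT A IMPLIES N) OR ((NOT K AND K) OR NOT (NOT A))) IMPLIES NOT (NOT (NOT K)) = True
    (NOT A IMPLIES N) OR ((NOT K AND K) OR NOT (NOT A)) = True
      NOT A IMPLIES N = True
        NOT A = True
      (NOT K AND K) OR NOT (NOT A) = False
        NOT K AND K = False
          NOT K = True
        NOT (NOT A) = False
          NOT A = True
    NOT (NOT (NOT K)) = True
      NOT (NOT K) = False
        NOT K = True
  NOT (((K OR G) AND NOT G)) AND ((NOT A AND NOT K) AND ((A OR NOT G) IFF K)) = True
    NOT (((K OR G) AND NOT G)) = True
      (K OR G) AND NOT G = False
        K OR G = True
        NOT G = False
    (NOT A AND NOT K) AND ((A OR NOT G) IFF K) = True
      NOT A AND NOT K = True
        NOT A = True
        NOT K = True
      (A OR NOT G) IFF K = True
        A OR NOT G = False
          NOT G = False
Both conjuncts True, so the formula holds.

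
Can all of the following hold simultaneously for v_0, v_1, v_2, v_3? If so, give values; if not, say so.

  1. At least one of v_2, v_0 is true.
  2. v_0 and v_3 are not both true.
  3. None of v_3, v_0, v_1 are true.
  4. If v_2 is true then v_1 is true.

UNSATISFIABLE

Case v_0 = True:
  Constraint (3) is violated (v_0=T) — contradiction.
Case v_0 = False:
  (1) with v_0=F forces v_2 = True.
  (3) forces v_3 = False.
  (3) forces v_1 = False.
  Constraint (4) is violated (v_2=T, v_1=F) — contradiction.
Both cases fail — unsatisfiable.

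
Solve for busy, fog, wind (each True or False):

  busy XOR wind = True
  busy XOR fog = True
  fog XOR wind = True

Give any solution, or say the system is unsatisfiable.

UNSATISFIABLE

Adding constraints 1, 2, 3 mod 2: every variable appears an even number of times on the left, so the left side is 0.
But the right sides sum to 1 (mod 2). 0 ≠ 1 — the system is inconsistent.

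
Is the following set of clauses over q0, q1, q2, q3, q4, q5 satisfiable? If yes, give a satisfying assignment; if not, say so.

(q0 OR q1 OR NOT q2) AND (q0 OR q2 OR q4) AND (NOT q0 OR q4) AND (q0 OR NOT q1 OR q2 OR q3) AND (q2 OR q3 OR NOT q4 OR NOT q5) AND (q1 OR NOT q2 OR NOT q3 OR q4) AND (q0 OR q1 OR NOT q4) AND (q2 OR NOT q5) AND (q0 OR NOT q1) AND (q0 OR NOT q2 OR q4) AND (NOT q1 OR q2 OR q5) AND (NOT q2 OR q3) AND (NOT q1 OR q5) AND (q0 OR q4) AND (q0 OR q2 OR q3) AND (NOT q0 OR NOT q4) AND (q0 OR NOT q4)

Case q4 = True:
  (NOT q0 OR NOT q4) forces q0 = False.
  Clause (q0 OR NOT q4) is falsified — contradiction.
Case q4 = False:
  (NOT q0 OR q4) forces q0 = False.
  Clause (q0 OR q4) is falsified — contradiction.
Both cases fail, so the formula is unsatisfiable.

Unsatisfiable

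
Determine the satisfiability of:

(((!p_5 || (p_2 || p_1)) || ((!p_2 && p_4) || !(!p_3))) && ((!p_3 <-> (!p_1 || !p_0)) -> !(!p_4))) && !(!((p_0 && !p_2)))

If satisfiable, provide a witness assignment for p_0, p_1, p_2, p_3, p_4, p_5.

p_0: True, p_1: True, p_2: False, p_3: False, p_4: False, p_5: True

  ((!p_5 || (p_2 || p_1)) || ((!p_2 && p_4) || !(!p_3))) && ((!p_3 <-> (!p_1 || !p_0)) -> !(!p_4)) = True
    (!p_5 || (p_2 || p_1)) || ((!p_2 && p_4) || !(!p_3)) = True
      !p_5 || (p_2 || p_1) = True
        !p_5 = False
        p_2 || p_1 = True
      (!p_2 && p_4) || !(!p_3) = False
        !p_2 && p_4 = False
          !p_2 = True
        !(!p_3) = False
          !p_3 = True
    (!p_3 <-> (!p_1 || !p_0)) -> !(!p_4) = True
      !p_3 <-> (!p_1 || !p_0) = False
        !p_3 = True
        !p_1 || !p_0 = False
          !p_1 = False
          !p_0 = False
      !(!p_4) = False
        !p_4 = True
  !(!((p_0 && !p_2))) = True
    !((p_0 && !p_2)) = False
      p_0 && !p_2 = True
        !p_2 = True
Both conjuncts True, so the formula holds.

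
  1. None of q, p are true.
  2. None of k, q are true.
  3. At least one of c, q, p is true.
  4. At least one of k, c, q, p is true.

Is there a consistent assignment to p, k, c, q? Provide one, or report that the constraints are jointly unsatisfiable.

p = False; k = False; c = True; q = False

  (1) {q, p}: 0 true — none ✓
  (2) {k, q}: 0 true — none ✓
  (3) {c, q, p}: 1 true — at least one ✓
  (4) {k, c, q, p}: 1 true — at least one ✓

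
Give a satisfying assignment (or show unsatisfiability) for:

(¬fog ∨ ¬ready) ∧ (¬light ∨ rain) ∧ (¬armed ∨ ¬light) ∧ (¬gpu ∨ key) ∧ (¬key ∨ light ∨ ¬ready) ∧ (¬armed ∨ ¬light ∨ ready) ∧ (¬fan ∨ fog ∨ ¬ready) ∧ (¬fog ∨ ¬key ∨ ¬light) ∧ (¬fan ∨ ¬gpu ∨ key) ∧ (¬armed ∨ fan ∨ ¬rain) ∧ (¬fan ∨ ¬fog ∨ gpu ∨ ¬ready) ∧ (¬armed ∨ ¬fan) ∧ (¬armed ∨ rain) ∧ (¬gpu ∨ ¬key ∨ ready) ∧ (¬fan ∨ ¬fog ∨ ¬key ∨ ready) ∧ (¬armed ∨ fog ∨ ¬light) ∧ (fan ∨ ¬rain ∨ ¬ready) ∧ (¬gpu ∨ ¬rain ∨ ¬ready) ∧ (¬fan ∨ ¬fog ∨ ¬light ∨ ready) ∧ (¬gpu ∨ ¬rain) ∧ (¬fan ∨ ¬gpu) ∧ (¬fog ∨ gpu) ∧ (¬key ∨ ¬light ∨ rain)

ready = False, gpu = False, key = True, rain = False, fog = False, light = False, fan = False, armed = False

Set ready = False.
Try gpu = True:
  (¬gpu ∨ key) forces key = True.
  clause (¬gpu ∨ ¬key ∨ ready) is falsified — backtrack.
So gpu = False.
  then (¬fog ∨ gpu) forces fog = False.
Set key = True.
Set rain = False.
  then (¬light ∨ rain) forces light = False.
  then (¬armed ∨ rain) forces armed = False.
Set fan = False.
All clauses satisfied.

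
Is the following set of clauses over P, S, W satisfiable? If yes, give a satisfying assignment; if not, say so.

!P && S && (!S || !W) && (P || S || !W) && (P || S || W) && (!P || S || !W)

P = False; S = True; W = False

Unit clause (!P) forces P = False.
Unit clause (S) forces S = True.
In (!S || !W) only !W is left, so W = False.
All clauses satisfied.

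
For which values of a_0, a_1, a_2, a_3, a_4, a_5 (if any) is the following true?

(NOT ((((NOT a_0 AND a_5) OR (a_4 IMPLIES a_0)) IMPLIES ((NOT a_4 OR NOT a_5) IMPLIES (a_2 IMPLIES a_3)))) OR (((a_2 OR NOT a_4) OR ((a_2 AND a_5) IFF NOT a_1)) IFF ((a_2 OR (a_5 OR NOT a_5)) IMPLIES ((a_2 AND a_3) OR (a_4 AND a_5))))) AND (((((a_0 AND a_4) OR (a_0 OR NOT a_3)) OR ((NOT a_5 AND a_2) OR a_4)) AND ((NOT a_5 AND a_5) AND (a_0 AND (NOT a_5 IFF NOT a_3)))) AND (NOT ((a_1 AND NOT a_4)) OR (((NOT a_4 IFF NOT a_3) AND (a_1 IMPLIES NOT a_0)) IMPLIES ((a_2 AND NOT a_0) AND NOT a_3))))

Unsatisfiable

Case a_5 = True: the conjunct NOT a_5 is False.
Case a_5 = False: the conjunct a_5 is False.
Both cases fail — unsatisfiable.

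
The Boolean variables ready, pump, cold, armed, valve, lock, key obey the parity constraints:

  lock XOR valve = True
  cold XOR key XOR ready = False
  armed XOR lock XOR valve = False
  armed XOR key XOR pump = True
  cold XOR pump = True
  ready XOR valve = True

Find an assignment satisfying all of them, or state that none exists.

ready = True; pump = False; cold = True; armed = True; valve = False; lock = True; key = False

lock XOR valve = T XOR F = True ✓
cold XOR key XOR ready = T XOR F XOR T = False ✓
armed XOR lock XOR valve = T XOR T XOR F = False ✓
armed XOR key XOR pump = T XOR F XOR F = True ✓
cold XOR pump = T XOR F = True ✓
ready XOR valve = T XOR F = True ✓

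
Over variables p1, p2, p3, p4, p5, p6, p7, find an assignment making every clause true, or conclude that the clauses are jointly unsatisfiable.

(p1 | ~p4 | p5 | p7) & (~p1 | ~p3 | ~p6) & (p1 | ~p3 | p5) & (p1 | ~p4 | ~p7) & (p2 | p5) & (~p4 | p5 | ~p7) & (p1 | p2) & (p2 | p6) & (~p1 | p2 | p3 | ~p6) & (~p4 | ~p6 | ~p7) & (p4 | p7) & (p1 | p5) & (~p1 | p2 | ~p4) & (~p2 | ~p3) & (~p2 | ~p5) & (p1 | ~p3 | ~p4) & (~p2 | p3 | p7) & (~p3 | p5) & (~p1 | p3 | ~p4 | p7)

p1: True, p2: True, p3: False, p4: False, p5: False, p6: True, p7: True

Try p1 = False:
  (p1 | p2) forces p2 = True.
  (p1 | p5) forces p5 = True.
  clause (~p2 | ~p5) is falsified — backtrack.
So p1 = True.
Try p2 = False:
  (p2 | p5) forces p5 = True.
  (p2 | p6) forces p6 = True.
  (~p1 | ~p3 | ~p6) forces p3 = False.
  clause (~p1 | p2 | p3 | ~p6) is falsified — backtrack.
So p2 = True.
  then (~p2 | ~p3) forces p3 = False.
  then (~p2 | ~p5) forces p5 = False.
  then (~p2 | p3 | p7) forces p7 = True.
  then (~p4 | p5 | ~p7) forces p4 = False.
Set p6 = True.
All clauses satisfied.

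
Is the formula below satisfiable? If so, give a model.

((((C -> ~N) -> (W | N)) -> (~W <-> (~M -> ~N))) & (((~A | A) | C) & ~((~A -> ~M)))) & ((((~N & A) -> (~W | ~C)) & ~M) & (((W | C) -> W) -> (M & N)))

No satisfying assignment exists.

Case M = True: the conjunct ~M is False.
Case M = False: the conjunct ~((~A -> ~M)) becomes ~((~A -> True)) = False.
Both cases fail — unsatisfiable.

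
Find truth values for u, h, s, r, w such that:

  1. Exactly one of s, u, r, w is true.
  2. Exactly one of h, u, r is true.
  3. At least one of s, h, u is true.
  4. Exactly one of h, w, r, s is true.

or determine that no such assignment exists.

UNSATISFIABLE

Case u = True:
  (1) with u=T forces s = False.
  (1) with u=T forces r = False.
  (1) with u=T forces w = False.
  (2) with u=T forces h = False.
  Constraint (4) is violated (h=F, w=F, r=F, s=F) — contradiction.
Case u = False:
  If h = True:
    (2) with h=T forces r = False.
    (4) with h=T forces w = False.
    (1) with u=F, r=F, w=F forces s = True.
    now (4) is violated (h=T, s=T).
  If h = False:
    (2) with h=F, u=F forces r = True.
    (1) with r=T forces s = False.
    now (3) is violated (s=F, h=F, u=F).
  Every sub-case reaches a contradiction.
Both cases fail — unsatisfiable.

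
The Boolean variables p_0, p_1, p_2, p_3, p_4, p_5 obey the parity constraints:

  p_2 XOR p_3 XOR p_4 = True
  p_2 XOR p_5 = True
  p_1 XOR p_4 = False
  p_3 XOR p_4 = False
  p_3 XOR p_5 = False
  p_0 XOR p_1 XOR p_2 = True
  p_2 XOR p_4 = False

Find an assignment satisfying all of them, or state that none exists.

The formula is unsatisfiable.

Adding constraints 2, 4, 5, 7 mod 2: every variable appears an even number of times on the left, so the left side is 0.
But the right sides sum to 1 (mod 2). 0 ≠ 1 — the system is inconsistent.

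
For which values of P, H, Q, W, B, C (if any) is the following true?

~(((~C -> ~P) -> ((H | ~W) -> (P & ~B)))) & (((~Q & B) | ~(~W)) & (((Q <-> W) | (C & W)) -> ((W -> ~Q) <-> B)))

P = False, H = True, Q = False, W = True, B = False, C = False

  ~(((~C -> ~P) -> ((H | ~W) -> (P & ~B)))) = True
    (~C -> ~P) -> ((H | ~W) -> (P & ~B)) = False
      ~C -> ~P = True
        ~C = True
        ~P = True
      (H | ~W) -> (P & ~B) = False
        H | ~W = True
          ~W = False
        P & ~B = False
          ~B = True
  ((~Q & B) | ~(~W)) & (((Q <-> W) | (C & W)) -> ((W -> ~Q) <-> B)) = True
    (~Q & B) | ~(~W) = True
      ~Q & B = False
        ~Q = True
      ~(~W) = True
        ~W = False
    ((Q <-> W) | (C & W)) -> ((W -> ~Q) <-> B) = True
      (Q <-> W) | (C & W) = False
        Q <-> W = False
        C & W = False
      (W -> ~Q) <-> B = False
        W -> ~Q = True
          ~Q = True
Both conjuncts True, so the formula holds.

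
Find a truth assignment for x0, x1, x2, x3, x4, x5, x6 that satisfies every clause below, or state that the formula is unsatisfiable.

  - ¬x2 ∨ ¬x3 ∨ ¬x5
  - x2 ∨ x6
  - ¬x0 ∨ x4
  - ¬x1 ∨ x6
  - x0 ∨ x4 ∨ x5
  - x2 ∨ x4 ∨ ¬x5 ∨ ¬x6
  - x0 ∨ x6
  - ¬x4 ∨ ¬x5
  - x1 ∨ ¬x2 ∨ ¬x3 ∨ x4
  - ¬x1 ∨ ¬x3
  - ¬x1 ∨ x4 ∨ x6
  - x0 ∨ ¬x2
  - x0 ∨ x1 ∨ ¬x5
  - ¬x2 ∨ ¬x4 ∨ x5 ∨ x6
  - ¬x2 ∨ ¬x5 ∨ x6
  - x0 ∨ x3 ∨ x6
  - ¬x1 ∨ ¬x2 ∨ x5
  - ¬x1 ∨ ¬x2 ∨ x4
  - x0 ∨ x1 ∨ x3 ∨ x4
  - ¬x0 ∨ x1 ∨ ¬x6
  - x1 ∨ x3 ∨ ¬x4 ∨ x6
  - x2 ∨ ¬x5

x0 = True, x1 = True, x2 = False, x3 = False, x4 = True, x5 = False, x6 = True

Set x0 = True.
  then (¬x0 ∨ x4) forces x4 = True.
  then (¬x4 ∨ ¬x5) forces x5 = False.
Try x1 = False:
  (¬x0 ∨ x1 ∨ ¬x6) forces x6 = False.
  (x2 ∨ x6) forces x2 = True.
  clause (¬x2 ∨ ¬x4 ∨ x5 ∨ x6) is falsified — backtrack.
So x1 = True.
  then (¬x1 ∨ x6) forces x6 = True.
  then (¬x1 ∨ ¬x3) forces x3 = False.
  then (¬x1 ∨ ¬x2 ∨ x5) forces x2 = False.
All clauses satisfied.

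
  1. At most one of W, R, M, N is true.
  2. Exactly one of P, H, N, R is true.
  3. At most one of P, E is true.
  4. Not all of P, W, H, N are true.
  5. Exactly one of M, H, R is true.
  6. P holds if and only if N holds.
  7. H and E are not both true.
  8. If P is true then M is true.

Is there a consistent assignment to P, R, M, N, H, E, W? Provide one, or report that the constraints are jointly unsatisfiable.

P = False, R = True, M = False, N = False, H = False, E = True, W = False

  (1) {W, R, M, N}: 1 true — at most one ✓
  (2) {P, H, N, R}: 1 true — exactly one ✓
  (3) {P, E}: 1 true — at most one ✓
  (4) {P, W, H, N}: 0/4 true — not all ✓
  (5) {M, H, R}: 1 true — exactly one ✓
  (6) P=F, N=F — same ✓
  (7) H=F, E=T — not both ✓
  (8) P=F ⇒ M: vacuous ✓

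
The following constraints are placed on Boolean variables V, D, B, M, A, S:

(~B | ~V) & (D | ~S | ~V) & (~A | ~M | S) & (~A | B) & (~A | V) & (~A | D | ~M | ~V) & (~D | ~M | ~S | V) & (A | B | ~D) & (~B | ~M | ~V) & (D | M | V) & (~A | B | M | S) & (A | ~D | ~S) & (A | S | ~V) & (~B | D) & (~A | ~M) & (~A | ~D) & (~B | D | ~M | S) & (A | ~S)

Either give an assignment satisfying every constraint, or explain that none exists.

V=F, D=T, B=T, M=F, A=F, S=F

Try V = True:
  (~B | ~V) forces B = False.
  (~A | B) forces A = False.
  (A | B | ~D) forces D = False.
  (D | ~S | ~V) forces S = False.
  clause (A | S | ~V) is falsified — backtrack.
So V = False.
  then (~A | V) forces A = False.
  then (A | ~S) forces S = False.
Set D = True.
  then (A | B | ~D) forces B = True.
Set M = False.
All clauses satisfied.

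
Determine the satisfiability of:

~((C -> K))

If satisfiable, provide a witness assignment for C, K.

C = True, K = False

  ~((C -> K)) = True
    C -> K = False
The formula evaluates to True.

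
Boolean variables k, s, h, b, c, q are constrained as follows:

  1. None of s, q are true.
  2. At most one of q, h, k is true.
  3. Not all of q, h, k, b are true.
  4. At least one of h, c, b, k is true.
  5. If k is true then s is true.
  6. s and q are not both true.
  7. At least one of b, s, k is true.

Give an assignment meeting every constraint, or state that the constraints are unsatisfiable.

k=F; s=F; h=F; b=T; c=T; q=F

  (1) {s, q}: 0 true — none ✓
  (2) {q, h, k}: 0 true — at most one ✓
  (3) {q, h, k, b}: 1/4 true — not all ✓
  (4) {h, c, b, k}: 2 true — at least one ✓
  (5) k=F ⇒ s: vacuous ✓
  (6) s=F, q=F — not both ✓
  (7) {b, s, k}: 1 true — at least one ✓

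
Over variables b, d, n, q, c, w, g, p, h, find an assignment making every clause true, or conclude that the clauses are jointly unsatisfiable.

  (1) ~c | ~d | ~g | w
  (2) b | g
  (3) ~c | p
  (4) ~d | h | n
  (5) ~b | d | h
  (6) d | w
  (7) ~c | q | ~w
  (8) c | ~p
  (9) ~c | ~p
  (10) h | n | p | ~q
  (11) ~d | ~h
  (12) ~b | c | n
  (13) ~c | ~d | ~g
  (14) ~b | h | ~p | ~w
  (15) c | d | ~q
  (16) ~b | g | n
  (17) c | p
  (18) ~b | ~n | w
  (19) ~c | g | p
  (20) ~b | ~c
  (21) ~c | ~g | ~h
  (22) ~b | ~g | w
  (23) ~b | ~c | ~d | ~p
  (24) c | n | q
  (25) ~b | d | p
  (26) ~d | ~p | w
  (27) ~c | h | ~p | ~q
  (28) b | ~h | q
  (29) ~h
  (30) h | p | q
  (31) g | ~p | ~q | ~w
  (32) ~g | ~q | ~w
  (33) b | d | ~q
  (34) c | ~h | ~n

Case c = True:
  (~c | p) forces p = True.
  Clause (~c | ~p) is falsified — contradiction.
Case c = False:
  (c | ~p) forces p = False.
  Clause (c | p) is falsified — contradiction.
Both cases fail, so the formula is unsatisfiable.

No satisfying assignment exists.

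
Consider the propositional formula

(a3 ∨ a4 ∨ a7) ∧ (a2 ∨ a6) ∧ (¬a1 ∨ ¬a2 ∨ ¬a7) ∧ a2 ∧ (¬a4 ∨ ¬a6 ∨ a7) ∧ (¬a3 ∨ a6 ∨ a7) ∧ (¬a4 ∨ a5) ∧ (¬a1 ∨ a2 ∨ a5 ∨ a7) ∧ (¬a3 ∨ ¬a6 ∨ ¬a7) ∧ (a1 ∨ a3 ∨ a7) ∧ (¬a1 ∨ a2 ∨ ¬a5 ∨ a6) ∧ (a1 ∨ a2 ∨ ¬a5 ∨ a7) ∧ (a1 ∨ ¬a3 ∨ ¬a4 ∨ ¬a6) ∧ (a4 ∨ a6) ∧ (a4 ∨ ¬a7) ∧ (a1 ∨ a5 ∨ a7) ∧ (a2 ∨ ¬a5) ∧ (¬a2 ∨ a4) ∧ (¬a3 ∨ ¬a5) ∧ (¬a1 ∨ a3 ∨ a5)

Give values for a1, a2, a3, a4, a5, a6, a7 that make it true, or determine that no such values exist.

Unit clause (a2) forces a2 = True.
In (¬a2 ∨ a4) only a4 is left, so a4 = True.
In (¬a4 ∨ a5) only a5 is left, so a5 = True.
In (¬a3 ∨ ¬a5) only ¬a3 is left, so a3 = False.
Set a1 = False.
  then (a1 ∨ a3 ∨ a7) forces a7 = True.
Set a6 = False.
All clauses satisfied.

a1 = False, a2 = True, a3 = False, a4 = True, a5 = True, a6 = False, a7 = True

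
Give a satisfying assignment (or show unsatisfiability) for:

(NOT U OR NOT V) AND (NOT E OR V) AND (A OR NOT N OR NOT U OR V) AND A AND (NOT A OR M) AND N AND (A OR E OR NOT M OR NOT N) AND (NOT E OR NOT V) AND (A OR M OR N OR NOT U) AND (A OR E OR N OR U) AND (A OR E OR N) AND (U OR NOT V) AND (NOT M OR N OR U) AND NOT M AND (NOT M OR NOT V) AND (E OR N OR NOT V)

Case A = True:
  (NOT A OR M) forces M = True.
  Clause (NOT M) is falsified — contradiction.
Case A = False:
  Clause (A) is falsified — contradiction.
Both cases fail, so the formula is unsatisfiable.

UNSATISFIABLE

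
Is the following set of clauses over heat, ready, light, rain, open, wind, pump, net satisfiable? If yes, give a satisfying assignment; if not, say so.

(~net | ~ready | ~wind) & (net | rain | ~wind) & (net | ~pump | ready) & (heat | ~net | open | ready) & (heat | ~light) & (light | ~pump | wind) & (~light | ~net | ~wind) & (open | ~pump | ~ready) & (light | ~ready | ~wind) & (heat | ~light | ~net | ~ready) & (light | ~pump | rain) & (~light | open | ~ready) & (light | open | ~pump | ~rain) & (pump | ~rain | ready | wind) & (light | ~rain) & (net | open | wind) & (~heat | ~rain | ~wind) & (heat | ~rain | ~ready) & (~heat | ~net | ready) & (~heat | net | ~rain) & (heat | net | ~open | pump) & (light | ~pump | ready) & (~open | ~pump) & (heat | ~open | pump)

Set heat = True.
Set ready = True.
Set light = True.
  then (~light | open | ~ready) forces open = True.
  then (~open | ~pump) forces pump = False.
Set rain = True.
  then (~heat | ~rain | ~wind) forces wind = False.
  then (~heat | net | ~rain) forces net = True.
All clauses satisfied.

heat: True, ready: True, light: True, rain: True, open: True, wind: False, pump: False, net: True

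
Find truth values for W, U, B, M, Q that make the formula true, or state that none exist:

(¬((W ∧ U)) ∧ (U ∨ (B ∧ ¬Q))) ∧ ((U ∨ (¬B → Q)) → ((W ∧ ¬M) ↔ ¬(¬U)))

W = False, U = False, B = True, M = False, Q = False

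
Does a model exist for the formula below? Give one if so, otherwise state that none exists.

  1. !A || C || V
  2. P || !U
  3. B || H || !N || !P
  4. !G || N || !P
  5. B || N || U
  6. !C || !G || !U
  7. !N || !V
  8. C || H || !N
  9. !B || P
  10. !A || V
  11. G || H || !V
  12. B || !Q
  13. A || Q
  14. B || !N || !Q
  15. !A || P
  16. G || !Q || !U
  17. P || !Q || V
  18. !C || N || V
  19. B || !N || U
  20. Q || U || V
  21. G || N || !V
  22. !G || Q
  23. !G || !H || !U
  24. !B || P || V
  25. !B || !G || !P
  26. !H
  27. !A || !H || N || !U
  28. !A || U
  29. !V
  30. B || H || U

N = False; H = False; C = False; B = True; G = False; V = False; U = False; P = True; A = False; Q = True

Unit clause (!H) forces H = False.
Unit clause (!V) forces V = False.
In (!A || V) only !A is left, so A = False.
In (A || Q) only Q is left, so Q = True.
In (P || !Q || V) only P is left, so P = True.
In (B || !Q) only B is left, so B = True.
In (!B || !G || !P) only !G is left, so G = False.
In (G || !Q || !U) only !U is left, so U = False.
Set N = False.
  then (!C || N || V) forces C = False.
All clauses satisfied.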